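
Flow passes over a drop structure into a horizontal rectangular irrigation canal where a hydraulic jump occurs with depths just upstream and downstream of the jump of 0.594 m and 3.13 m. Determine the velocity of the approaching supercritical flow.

For a rectangular channel the momentum equation gives q² = ½·g·y₁·y₂·(y₁ + y₂) = ½×9.81×0.594×3.13×3.72 = 34.0.
q = √34.0 = 5.83 m²/s.
V₁ = q/y₁ = 5.83/0.594 = 9.81 m/s.

V₁ = 9.81 m/s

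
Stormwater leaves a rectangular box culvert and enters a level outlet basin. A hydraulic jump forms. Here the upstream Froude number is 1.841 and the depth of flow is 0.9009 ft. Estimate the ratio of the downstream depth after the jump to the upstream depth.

Fr₁ = 1.841 (given).
Conjugate-depth relation: y₂/y₁ = ½[√(1 + 8Fr₁²) − 1] = ½[√28.114 − 1] = 2.151.

y₂/y₁ = 2.151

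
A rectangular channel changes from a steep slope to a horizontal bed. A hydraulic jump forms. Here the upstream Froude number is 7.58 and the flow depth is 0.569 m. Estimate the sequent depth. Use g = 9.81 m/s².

y₂ = 5.82 m

Fr₁ = 7.58 (given).
From the momentum equation for a rectangular channel, y₂/y₁ = ½[√(1 + 8Fr₁²) − 1] = ½[√460.7 − 1] = 10.2.
y₂ = 10.2 × 0.569 = 5.82 m.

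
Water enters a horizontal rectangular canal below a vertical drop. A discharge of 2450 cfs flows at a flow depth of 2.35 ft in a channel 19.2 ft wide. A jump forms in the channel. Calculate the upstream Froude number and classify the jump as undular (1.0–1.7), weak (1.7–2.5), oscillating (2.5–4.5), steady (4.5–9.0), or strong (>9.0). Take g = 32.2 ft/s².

Fr₁ = 6.24; steady jump

q = Q/b = 2450/19.2 = 128 ft²/s; V₁ = q/y₁ = 54.3 ft/s. Fr₁ = V₁/√(g·y₁) = 6.24.
Fr₁ = 6.24 lies in the steady range.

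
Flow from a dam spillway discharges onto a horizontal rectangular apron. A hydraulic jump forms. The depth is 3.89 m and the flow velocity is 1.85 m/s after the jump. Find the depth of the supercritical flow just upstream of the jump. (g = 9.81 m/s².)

Fr₂ = V₂/√(g·y₂) = 1.85/√(9.81×3.89) = 0.299.
From the momentum equation (using Fr₂), y₁/y₂ = ½[√(1 + 8Fr₂²) − 1] = ½[√1.717 − 1] = 0.155.
y₁ = 0.155 × 3.89 = 0.604 m.

y₁ = 0.604 m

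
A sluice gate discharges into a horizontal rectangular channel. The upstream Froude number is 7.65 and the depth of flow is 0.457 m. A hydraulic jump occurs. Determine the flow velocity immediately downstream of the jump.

Fr₁ = 7.65 (given).
Sequent-depth ratio: y₂/y₁ = ½[√(1 + 8Fr₁²) − 1] = ½[√469.2 − 1] = 10.3.
y₂ = 10.3 × 0.457 = 4.72 m.
V₁ = Fr₁·√(g·y₁) = 7.65×√(9.81×0.457) = 16.2 m/s; q = V₁·y₁ = 7.40 m²/s.
V₂ = q/y₂ = 7.40/4.72 = 1.57 m/s.

V₂ = 1.57 m/s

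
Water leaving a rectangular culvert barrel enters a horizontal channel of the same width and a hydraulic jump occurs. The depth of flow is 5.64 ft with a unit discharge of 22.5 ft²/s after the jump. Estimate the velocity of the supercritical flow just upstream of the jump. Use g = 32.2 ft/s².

V₂ = q/y₂ = 22.5/5.64 = 3.99 ft/s; Fr₂ = V₂/√(g·y₂) = 0.296.
Applying the sequent-depth relation in reverse, y₁/y₂ = ½[√(1 + 8Fr₂²) − 1] = ½[√1.701 − 1] = 0.152.
y₁ = 0.152 × 5.64 = 0.858 ft.
V₁ = q/y₁ = 22.5/0.858 = 26.2 ft/s.

V₁ = 26.2 ft/s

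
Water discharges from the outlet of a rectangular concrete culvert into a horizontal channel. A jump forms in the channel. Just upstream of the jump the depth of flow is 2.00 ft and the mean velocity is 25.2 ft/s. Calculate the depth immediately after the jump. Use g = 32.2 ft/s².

y₂ = 7.94 ft

Fr₁ = V₁/√(g·y₁) = 25.2/√(32.2×2.00) = 3.14.
Sequent-depth ratio: y₂/y₁ = ½[√(1 + 8Fr₁²) − 1] = ½[√79.89 − 1] = 3.97.
y₂ = 3.97 × 2.00 = 7.94 ft.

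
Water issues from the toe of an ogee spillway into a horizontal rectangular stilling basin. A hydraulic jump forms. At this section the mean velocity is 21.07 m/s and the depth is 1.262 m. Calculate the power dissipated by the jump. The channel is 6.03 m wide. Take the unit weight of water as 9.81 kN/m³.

Fr₁ = V₁/√(g·y₁) = 21.07/√(9.81×1.262) = 5.988.
By Bélanger, y₂/y₁ = ½[√(1 + 8Fr₁²) − 1] = ½[√287.87 − 1] = 7.983.
y₂ = 7.983 × 1.262 = 10.08 m.
Head loss: ΔE = (y₂ − y₁)³/(4y₁y₂) = (10.08 − 1.262)³/(4×1.262×10.08) = 684.5/50.86 = 13.46 m.
q = V₁·y₁ = 21.07 × 1.262 = 26.59 m²/s. Q = q·b = 26.59 × 6.03 = 160.3 m³/s. P = γ·Q·ΔE = 9.81 × 160.3 × 13.46 = 21170 kW.

P = 21170 kW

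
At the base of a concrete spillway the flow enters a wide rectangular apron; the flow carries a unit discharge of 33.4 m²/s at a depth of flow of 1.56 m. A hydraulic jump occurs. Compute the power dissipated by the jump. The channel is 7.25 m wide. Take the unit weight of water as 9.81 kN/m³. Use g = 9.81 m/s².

V₁ = q/y₁ = 33.4/1.56 = 21.4 m/s. Fr₁ = V₁/√(g·y₁) = 21.4/√(9.81×1.56) = 5.47.
Bélanger equation: y₂/y₁ = ½[√(1 + 8Fr₁²) − 1] = ½[√240.6 − 1] = 7.26.
y₂ = 7.26 × 1.56 = 11.3 m.
V₂ = q/y₂ = 33.4/11.3 = 2.95 m/s. E₁ = y₁ + V₁²/2g = 24.9 m; E₂ = y₂ + V₂²/2g = 11.8 m. ΔE = E₁ − E₂ = 13.2 m.
Q = q·b = 33.4 × 7.25 = 242 m³/s. P = γ·Q·ΔE = 9.81 × 242 × 13.2 = 31263 kW.

P = 31263 kW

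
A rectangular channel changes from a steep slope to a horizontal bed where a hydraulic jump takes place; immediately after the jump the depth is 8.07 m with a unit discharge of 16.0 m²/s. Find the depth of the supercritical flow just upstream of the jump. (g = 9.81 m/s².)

y₁ = 0.735 m

V₂ = q/y₂ = 16.0/8.07 = 1.98 m/s; Fr₂ = V₂/√(g·y₂) = 0.223.
Applying the sequent-depth relation in reverse, y₁/y₂ = ½[√(1 + 8Fr₂²) − 1] = ½[√1.397 − 1] = 0.0910.
y₁ = 0.0910 × 8.07 = 0.735 m.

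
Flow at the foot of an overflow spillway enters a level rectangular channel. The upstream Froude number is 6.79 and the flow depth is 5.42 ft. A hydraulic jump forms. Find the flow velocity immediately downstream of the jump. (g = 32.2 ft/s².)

Fr₁ = 6.79 (given).
By Bélanger, y₂/y₁ = ½[√(1 + 8Fr₁²) − 1] = ½[√369.8 − 1] = 9.12.
y₂ = 9.12 × 5.42 = 49.4 ft.
V₁ = Fr₁·√(g·y₁) = 6.79×√(32.2×5.42) = 89.7 ft/s; q = V₁·y₁ = 486 ft²/s.
V₂ = q/y₂ = 486/49.4 = 9.84 ft/s.

V₂ = 9.84 ft/s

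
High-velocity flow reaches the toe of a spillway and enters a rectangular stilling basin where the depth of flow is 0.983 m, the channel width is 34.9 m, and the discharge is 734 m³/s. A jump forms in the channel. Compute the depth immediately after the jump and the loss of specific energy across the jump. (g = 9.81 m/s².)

q = Q/b = 734/34.9 = 21.0 m²/s; V₁ = q/y₁ = 21.4 m/s. Fr₁ = V₁/√(g·y₁) = 6.89.
By Bélanger, y₂/y₁ = ½[√(1 + 8Fr₁²) − 1] = ½[√380.8 − 1] = 9.26.
y₂ = 9.26 × 0.983 = 9.10 m.
V₂ = q/y₂ = 21.0/9.10 = 2.31 m/s. E₁ = y₁ + V₁²/2g = 24.3 m; E₂ = y₂ + V₂²/2g = 9.37 m. ΔE = E₁ − E₂ = 14.9 m.

y₂ = 9.10 m; ΔE = 14.9 m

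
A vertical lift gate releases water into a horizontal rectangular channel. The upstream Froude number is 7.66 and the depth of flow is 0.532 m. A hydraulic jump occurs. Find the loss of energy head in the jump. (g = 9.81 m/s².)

ΔE = 10.5 m

Fr₁ = 7.66 (given).
By Bélanger, y₂/y₁ = ½[√(1 + 8Fr₁²) − 1] = ½[√470.4 − 1] = 10.3.
y₂ = 10.3 × 0.532 = 5.50 m.
Head loss: ΔE = (y₂ − y₁)³/(4y₁y₂) = (5.50 − 0.532)³/(4×0.532×5.50) = 123/11.7 = 10.5 m.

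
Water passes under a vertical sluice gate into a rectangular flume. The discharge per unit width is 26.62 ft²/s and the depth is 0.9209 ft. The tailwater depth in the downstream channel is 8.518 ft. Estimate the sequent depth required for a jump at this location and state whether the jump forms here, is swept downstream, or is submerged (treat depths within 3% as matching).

V₁ = q/y₁ = 26.62/0.9209 = 28.91 ft/s. Fr₁ = V₁/√(g·y₁) = 28.91/√(32.2×0.9209) = 5.308.
Sequent-depth ratio: y₂/y₁ = ½[√(1 + 8Fr₁²) − 1] = ½[√226.43 − 1] = 7.024.
y₂ = 7.024 × 0.9209 = 6.468 ft.
Tailwater y_tw = 8.518 ft: y_tw > y₂, so the jump is submerged.

y₂ = 6.468 ft; the jump is submerged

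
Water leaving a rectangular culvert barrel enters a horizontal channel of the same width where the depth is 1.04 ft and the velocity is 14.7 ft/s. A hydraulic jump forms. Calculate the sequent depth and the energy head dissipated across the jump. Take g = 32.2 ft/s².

y₂ = 3.25 ft; ΔE = 0.800 ft

Fr₁ = V₁/√(g·y₁) = 14.7/√(32.2×1.04) = 2.54.
Bélanger equation: y₂/y₁ = ½[√(1 + 8Fr₁²) − 1] = ½[√52.62 − 1] = 3.13.
y₂ = 3.13 × 1.04 = 3.25 ft.
Head loss: ΔE = (y₂ − y₁)³/(4y₁y₂) = (3.25 − 1.04)³/(4×1.04×3.25) = 10.8/13.5 = 0.800 ft.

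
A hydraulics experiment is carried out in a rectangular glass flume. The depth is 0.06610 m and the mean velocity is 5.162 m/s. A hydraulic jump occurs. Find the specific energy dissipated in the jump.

ΔE = 0.8387 m

Fr₁ = V₁/√(g·y₁) = 5.162/√(9.81×0.06610) = 6.410.
From the momentum equation for a rectangular channel, y₂/y₁ = ½[√(1 + 8Fr₁²) − 1] = ½[√329.74 − 1] = 8.579.
y₂ = 8.579 × 0.06610 = 0.5671 m.
Head loss: ΔE = (y₂ − y₁)³/(4y₁y₂) = (0.5671 − 0.06610)³/(4×0.06610×0.5671) = 0.1258/0.1499 = 0.8387 m.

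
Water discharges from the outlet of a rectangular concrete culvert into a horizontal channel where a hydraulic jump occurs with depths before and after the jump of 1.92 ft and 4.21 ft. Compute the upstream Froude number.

For a rectangular channel the momentum equation gives q² = ½·g·y₁·y₂·(y₁ + y₂) = ½×32.2×1.92×4.21×6.13 = 798.
q = √798 = 28.2 ft²/s.
V₁ = q/y₁ = 14.7 ft/s; Fr₁ = V₁/√(g·y₁) = 1.87.

Fr₁ = 1.87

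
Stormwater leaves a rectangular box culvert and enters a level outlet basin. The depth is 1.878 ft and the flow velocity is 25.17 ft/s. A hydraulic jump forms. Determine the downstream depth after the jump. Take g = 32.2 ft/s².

Fr₁ = V₁/√(g·y₁) = 25.17/√(32.2×1.878) = 3.237.
From the momentum equation for a rectangular channel, y₂/y₁ = ½[√(1 + 8Fr₁²) − 1] = ½[√84.812 − 1] = 4.105.
y₂ = 4.105 × 1.878 = 7.709 ft.

y₂ = 7.709 ft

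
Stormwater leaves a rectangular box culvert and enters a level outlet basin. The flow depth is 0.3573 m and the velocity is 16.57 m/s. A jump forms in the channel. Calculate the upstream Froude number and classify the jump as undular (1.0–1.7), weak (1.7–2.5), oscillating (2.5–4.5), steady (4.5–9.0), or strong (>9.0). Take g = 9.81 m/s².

Fr₁ = V₁/√(g·y₁) = 16.57/√(9.81×0.3573) = 8.851.
Fr₁ = 8.851 lies in the steady range.

Fr₁ = 8.851; steady jump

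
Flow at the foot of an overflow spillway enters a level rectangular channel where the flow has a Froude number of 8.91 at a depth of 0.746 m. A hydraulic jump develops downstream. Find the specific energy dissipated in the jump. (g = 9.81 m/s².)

Fr₁ = 8.91 (given).
From the momentum equation for a rectangular channel, y₂/y₁ = ½[√(1 + 8Fr₁²) − 1] = ½[√636.1 − 1] = 12.1.
y₂ = 12.1 × 0.746 = 9.03 m.
Head loss: ΔE = (y₂ − y₁)³/(4y₁y₂) = (9.03 − 0.746)³/(4×0.746×9.03) = 569/27.0 = 21.1 m.

ΔE = 21.1 m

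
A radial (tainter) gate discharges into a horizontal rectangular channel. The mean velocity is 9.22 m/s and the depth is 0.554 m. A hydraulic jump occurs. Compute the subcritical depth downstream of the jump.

y₂ = 2.83 m

Fr₁ = V₁/√(g·y₁) = 9.22/√(9.81×0.554) = 3.95.
From the momentum equation for a rectangular channel, y₂/y₁ = ½[√(1 + 8Fr₁²) − 1] = ½[√126.1 − 1] = 5.12.
y₂ = 5.12 × 0.554 = 2.83 m.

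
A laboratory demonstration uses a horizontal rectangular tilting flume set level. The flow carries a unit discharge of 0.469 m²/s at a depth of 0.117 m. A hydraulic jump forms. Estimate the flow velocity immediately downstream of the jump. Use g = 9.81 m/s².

V₂ = 0.833 m/s

V₁ = q/y₁ = 0.469/0.117 = 4.01 m/s. Fr₁ = V₁/√(g·y₁) = 4.01/√(9.81×0.117) = 3.74.
Sequent-depth ratio: y₂/y₁ = ½[√(1 + 8Fr₁²) − 1] = ½[√113.0 − 1] = 4.82.
y₂ = 4.82 × 0.117 = 0.563 m.
V₂ = q/y₂ = 0.469/0.563 = 0.833 m/s.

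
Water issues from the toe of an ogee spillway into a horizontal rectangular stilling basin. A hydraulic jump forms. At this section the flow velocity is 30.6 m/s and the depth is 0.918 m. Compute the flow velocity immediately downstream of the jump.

Fr₁ = V₁/√(g·y₁) = 30.6/√(9.81×0.918) = 10.2.
Bélanger equation: y₂/y₁ = ½[√(1 + 8Fr₁²) − 1] = ½[√832.8 − 1] = 13.9.
y₂ = 13.9 × 0.918 = 12.8 m.
q = V₁·y₁ = 30.6 × 0.918 = 28.1 m²/s.
V₂ = q/y₂ = 28.1/12.8 = 2.20 m/s.

V₂ = 2.20 m/s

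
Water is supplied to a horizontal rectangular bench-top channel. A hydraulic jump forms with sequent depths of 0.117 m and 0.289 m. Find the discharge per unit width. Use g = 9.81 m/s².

q = 0.259 m²/s

For a rectangular channel the momentum equation gives q² = ½·g·y₁·y₂·(y₁ + y₂) = ½×9.81×0.117×0.289×0.406 = 0.0673.
q = √0.0673 = 0.259 m²/s.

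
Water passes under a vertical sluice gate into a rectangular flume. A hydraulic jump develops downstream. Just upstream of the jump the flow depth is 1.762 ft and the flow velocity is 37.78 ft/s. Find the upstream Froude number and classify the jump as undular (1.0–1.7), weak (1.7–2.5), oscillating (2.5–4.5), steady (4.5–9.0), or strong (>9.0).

Fr₁ = V₁/√(g·y₁) = 37.78/√(32.2×1.762) = 5.016.
Fr₁ = 5.016 lies in the steady range.

Fr₁ = 5.016; steady jump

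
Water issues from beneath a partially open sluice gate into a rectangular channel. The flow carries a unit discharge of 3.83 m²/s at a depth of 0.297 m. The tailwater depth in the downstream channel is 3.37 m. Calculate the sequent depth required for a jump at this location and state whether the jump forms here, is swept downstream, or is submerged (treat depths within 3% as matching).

V₁ = q/y₁ = 3.83/0.297 = 12.9 m/s. Fr₁ = V₁/√(g·y₁) = 12.9/√(9.81×0.297) = 7.55.
Sequent-depth ratio: y₂/y₁ = ½[√(1 + 8Fr₁²) − 1] = ½[√457.6 − 1] = 10.2.
y₂ = 10.2 × 0.297 = 3.03 m.
Tailwater y_tw = 3.37 m: y_tw > y₂, so the jump is submerged.

y₂ = 3.03 m; the jump is submerged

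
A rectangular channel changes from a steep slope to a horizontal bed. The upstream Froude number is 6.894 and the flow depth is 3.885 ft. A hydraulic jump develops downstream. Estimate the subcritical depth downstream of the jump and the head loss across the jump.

y₂ = 35.98 ft; ΔE = 59.15 ft

Fr₁ = 6.894 (given).
Conjugate-depth relation: y₂/y₁ = ½[√(1 + 8Fr₁²) − 1] = ½[√381.22 − 1] = 9.262.
y₂ = 9.262 × 3.885 = 35.98 ft.
V₁ = Fr₁·√(g·y₁) = 6.894×√(32.2×3.885) = 77.11 ft/s; q = V₁·y₁ = 299.6 ft²/s. V₂ = q/y₂ = 299.6/35.98 = 8.325 ft/s. E₁ = y₁ + V₁²/2g = 96.21 ft; E₂ = y₂ + V₂²/2g = 37.06 ft. ΔE = E₁ − E₂ = 59.15 ft.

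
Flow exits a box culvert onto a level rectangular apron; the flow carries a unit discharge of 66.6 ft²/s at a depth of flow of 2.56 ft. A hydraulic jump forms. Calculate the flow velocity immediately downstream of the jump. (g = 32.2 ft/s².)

V₁ = q/y₁ = 66.6/2.56 = 26.0 ft/s. Fr₁ = V₁/√(g·y₁) = 26.0/√(32.2×2.56) = 2.87.
Sequent-depth ratio: y₂/y₁ = ½[√(1 + 8Fr₁²) − 1] = ½[√66.68 − 1] = 3.58.
y₂ = 3.58 × 2.56 = 9.17 ft.
V₂ = q/y₂ = 66.6/9.17 = 7.26 ft/s.

V₂ = 7.26 ft/s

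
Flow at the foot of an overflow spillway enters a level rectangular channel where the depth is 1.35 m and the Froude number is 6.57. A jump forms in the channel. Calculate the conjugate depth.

Fr₁ = 6.57 (given).
From the momentum equation for a rectangular channel, y₂/y₁ = ½[√(1 + 8Fr₁²) − 1] = ½[√346.3 − 1] = 8.80.
y₂ = 8.80 × 1.35 = 11.9 m.

y₂ = 11.9 m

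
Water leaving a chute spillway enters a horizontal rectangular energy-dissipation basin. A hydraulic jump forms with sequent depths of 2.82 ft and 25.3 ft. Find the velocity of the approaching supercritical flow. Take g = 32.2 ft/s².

For a rectangular channel the momentum equation gives q² = ½·g·y₁·y₂·(y₁ + y₂) = ½×32.2×2.82×25.3×28.1 = 32301.
q = √32301 = 180 ft²/s.
V₁ = q/y₁ = 180/2.82 = 63.7 ft/s.

V₁ = 63.7 ft/s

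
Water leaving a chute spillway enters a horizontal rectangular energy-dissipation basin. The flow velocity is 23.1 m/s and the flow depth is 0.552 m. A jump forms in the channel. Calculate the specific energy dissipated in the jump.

Fr₁ = V₁/√(g·y₁) = 23.1/√(9.81×0.552) = 9.93.
Conjugate-depth relation: y₂/y₁ = ½[√(1 + 8Fr₁²) − 1] = ½[√789.3 − 1] = 13.5.
y₂ = 13.5 × 0.552 = 7.48 m.
q = V₁·y₁ = 23.1 × 0.552 = 12.8 m²/s. V₂ = q/y₂ = 12.8/7.48 = 1.71 m/s. E₁ = y₁ + V₁²/2g = 27.7 m; E₂ = y₂ + V₂²/2g = 7.63 m. ΔE = E₁ − E₂ = 20.1 m.

ΔE = 20.1 m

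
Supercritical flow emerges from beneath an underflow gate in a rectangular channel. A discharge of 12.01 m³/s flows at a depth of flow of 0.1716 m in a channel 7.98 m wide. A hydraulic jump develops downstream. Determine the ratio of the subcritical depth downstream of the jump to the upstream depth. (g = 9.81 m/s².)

q = Q/b = 12.01/7.98 = 1.505 m²/s; V₁ = q/y₁ = 8.770 m/s. Fr₁ = V₁/√(g·y₁) = 6.760.
Conjugate-depth relation: y₂/y₁ = ½[√(1 + 8Fr₁²) − 1] = ½[√366.55 − 1] = 9.073.

y₂/y₁ = 9.073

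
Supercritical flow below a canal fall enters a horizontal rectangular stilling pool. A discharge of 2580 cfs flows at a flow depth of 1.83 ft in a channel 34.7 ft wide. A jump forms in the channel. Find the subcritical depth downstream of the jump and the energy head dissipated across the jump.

q = Q/b = 2580/34.7 = 74.4 ft²/s; V₁ = q/y₁ = 40.6 ft/s. Fr₁ = V₁/√(g·y₁) = 5.29.
Conjugate-depth relation: y₂/y₁ = ½[√(1 + 8Fr₁²) − 1] = ½[√225.1 − 1] = 7.00.
y₂ = 7.00 × 1.83 = 12.8 ft.
V₂ = q/y₂ = 74.4/12.8 = 5.80 ft/s. E₁ = y₁ + V₁²/2g = 27.5 ft; E₂ = y₂ + V₂²/2g = 13.3 ft. ΔE = E₁ − E₂ = 14.1 ft.

y₂ = 12.8 ft; ΔE = 14.1 ft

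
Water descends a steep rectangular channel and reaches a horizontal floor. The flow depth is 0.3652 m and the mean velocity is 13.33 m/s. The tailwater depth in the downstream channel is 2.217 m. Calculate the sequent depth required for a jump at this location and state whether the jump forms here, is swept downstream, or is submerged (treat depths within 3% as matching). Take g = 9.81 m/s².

Fr₁ = V₁/√(g·y₁) = 13.33/√(9.81×0.3652) = 7.043.
Conjugate-depth relation: y₂/y₁ = ½[√(1 + 8Fr₁²) − 1] = ½[√397.78 − 1] = 9.472.
y₂ = 9.472 × 0.3652 = 3.459 m.
Tailwater y_tw = 2.217 m: y_tw < y₂, so the jump is swept downstream.

y₂ = 3.459 m; the jump is swept downstream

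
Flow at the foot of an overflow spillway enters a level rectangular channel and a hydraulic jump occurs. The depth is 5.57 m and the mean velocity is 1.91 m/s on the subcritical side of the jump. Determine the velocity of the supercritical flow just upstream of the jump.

V₁ = 16.0 m/s

Fr₂ = V₂/√(g·y₂) = 1.91/√(9.81×5.57) = 0.258.
Applying the sequent-depth relation in reverse, y₁/y₂ = ½[√(1 + 8Fr₂²) − 1] = ½[√1.534 − 1] = 0.119.
y₁ = 0.119 × 5.57 = 0.664 m.
V₁ = q/y₁ = 10.6/0.664 = 16.0 m/s.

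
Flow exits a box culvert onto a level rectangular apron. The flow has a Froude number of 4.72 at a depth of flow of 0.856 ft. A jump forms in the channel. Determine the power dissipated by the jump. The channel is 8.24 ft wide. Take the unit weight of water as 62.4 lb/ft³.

P = 96.0 hp

Fr₁ = 4.72 (given).
By Bélanger, y₂/y₁ = ½[√(1 + 8Fr₁²) − 1] = ½[√179.2 − 1] = 6.19.
y₂ = 6.19 × 0.856 = 5.30 ft.
Head loss: ΔE = (y₂ − y₁)³/(4y₁y₂) = (5.30 − 0.856)³/(4×0.856×5.30) = 87.9/18.2 = 4.84 ft.
V₁ = Fr₁·√(g·y₁) = 4.72×√(32.2×0.856) = 24.8 ft/s; q = V₁·y₁ = 21.2 ft²/s. Q = q·b = 21.2 × 8.24 = 175 cfs. P = γ·Q·ΔE/550 = 62.4 × 175 × 4.84 / 550 = 96.0 hp.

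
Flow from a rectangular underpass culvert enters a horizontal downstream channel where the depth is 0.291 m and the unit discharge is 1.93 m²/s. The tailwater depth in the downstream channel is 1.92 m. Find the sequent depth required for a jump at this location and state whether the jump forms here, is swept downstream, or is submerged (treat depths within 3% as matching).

V₁ = q/y₁ = 1.93/0.291 = 6.63 m/s. Fr₁ = V₁/√(g·y₁) = 6.63/√(9.81×0.291) = 3.93.
Bélanger equation: y₂/y₁ = ½[√(1 + 8Fr₁²) − 1] = ½[√124.3 − 1] = 5.07.
y₂ = 5.07 × 0.291 = 1.48 m.
Tailwater y_tw = 1.92 m: y_tw > y₂, so the jump is submerged.

y₂ = 1.48 m; the jump is submerged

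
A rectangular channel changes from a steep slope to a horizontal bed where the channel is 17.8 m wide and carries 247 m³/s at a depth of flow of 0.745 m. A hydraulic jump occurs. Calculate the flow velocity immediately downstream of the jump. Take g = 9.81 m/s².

q = Q/b = 247/17.8 = 13.9 m²/s; V₁ = q/y₁ = 18.6 m/s. Fr₁ = V₁/√(g·y₁) = 6.89.
By Bélanger, y₂/y₁ = ½[√(1 + 8Fr₁²) − 1] = ½[√380.8 − 1] = 9.26.
y₂ = 9.26 × 0.745 = 6.90 m.
V₂ = q/y₂ = 13.9/6.90 = 2.01 m/s.

V₂ = 2.01 m/s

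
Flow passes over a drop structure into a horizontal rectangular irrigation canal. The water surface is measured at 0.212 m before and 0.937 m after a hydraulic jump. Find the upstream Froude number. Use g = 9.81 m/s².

Fr₁ = 3.46

For a rectangular channel the momentum equation gives q² = ½·g·y₁·y₂·(y₁ + y₂) = ½×9.81×0.212×0.937×1.15 = 1.12.
q = √1.12 = 1.06 m²/s.
V₁ = q/y₁ = 4.99 m/s; Fr₁ = V₁/√(g·y₁) = 3.46.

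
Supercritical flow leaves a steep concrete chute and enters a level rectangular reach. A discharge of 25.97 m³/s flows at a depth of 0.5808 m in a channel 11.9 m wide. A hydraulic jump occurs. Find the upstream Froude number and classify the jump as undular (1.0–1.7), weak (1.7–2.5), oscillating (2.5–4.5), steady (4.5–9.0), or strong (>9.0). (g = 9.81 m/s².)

Fr₁ = 1.574; undular jump

q = Q/b = 25.97/11.9 = 2.182 m²/s; V₁ = q/y₁ = 3.757 m/s. Fr₁ = V₁/√(g·y₁) = 1.574.
Fr₁ = 1.574 lies in the undular range.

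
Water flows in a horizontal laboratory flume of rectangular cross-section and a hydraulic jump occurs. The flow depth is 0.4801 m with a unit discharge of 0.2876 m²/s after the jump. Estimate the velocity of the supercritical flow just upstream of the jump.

V₁ = 4.459 m/s

V₂ = q/y₂ = 0.2876/0.4801 = 0.5990 m/s; Fr₂ = V₂/√(g·y₂) = 0.2760.
The Bélanger relation is symmetric: y₁/y₂ = ½[√(1 + 8Fr₂²) − 1] = ½[√1.6095 − 1] = 0.1343.
y₁ = 0.1343 × 0.4801 = 0.06450 m.
V₁ = q/y₁ = 0.2876/0.06450 = 4.459 m/s.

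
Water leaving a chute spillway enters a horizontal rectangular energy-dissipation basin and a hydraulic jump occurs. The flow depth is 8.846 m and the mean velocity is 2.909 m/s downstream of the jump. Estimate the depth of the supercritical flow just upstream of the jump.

y₁ = 1.478 m

Fr₂ = V₂/√(g·y₂) = 2.909/√(9.81×8.846) = 0.3123.
Since the conjugate-depth ratio holds either way, y₁/y₂ = ½[√(1 + 8Fr₂²) − 1] = ½[√1.7801 − 1] = 0.1671.
y₁ = 0.1671 × 8.846 = 1.478 m.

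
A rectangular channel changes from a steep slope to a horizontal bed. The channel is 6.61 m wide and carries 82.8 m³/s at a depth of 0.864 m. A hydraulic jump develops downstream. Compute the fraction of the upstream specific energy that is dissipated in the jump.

ΔE/E₁ = 0.489 (48.9%)

q = Q/b = 82.8/6.61 = 12.5 m²/s; V₁ = q/y₁ = 14.5 m/s. Fr₁ = V₁/√(g·y₁) = 4.98.
Sequent-depth ratio: y₂/y₁ = ½[√(1 + 8Fr₁²) − 1] = ½[√199.4 − 1] = 6.56.
y₂ = 6.56 × 0.864 = 5.67 m.
E₁ = y₁ + V₁²/2g = 11.6 m. ΔE = (y₂ − y₁)³/(4y₁y₂) = 5.66 m. ΔE/E₁ = 5.66/11.6 = 0.489.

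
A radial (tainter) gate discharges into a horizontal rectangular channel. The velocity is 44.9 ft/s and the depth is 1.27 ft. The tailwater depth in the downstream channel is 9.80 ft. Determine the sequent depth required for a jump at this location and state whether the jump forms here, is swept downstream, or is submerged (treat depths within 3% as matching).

Fr₁ = V₁/√(g·y₁) = 44.9/√(32.2×1.27) = 7.02.
Bélanger equation: y₂/y₁ = ½[√(1 + 8Fr₁²) − 1] = ½[√395.4 − 1] = 9.44.
y₂ = 9.44 × 1.27 = 12.0 ft.
Tailwater y_tw = 9.80 ft: y_tw < y₂, so the jump is swept downstream.

y₂ = 12.0 ft; the jump is swept downstream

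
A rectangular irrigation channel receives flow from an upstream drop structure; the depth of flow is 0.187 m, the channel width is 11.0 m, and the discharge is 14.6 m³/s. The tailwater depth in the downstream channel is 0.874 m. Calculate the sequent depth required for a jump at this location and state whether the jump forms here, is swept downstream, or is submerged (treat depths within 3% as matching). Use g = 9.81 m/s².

q = Q/b = 14.6/11.0 = 1.33 m²/s; V₁ = q/y₁ = 7.10 m/s. Fr₁ = V₁/√(g·y₁) = 5.24.
By Bélanger, y₂/y₁ = ½[√(1 + 8Fr₁²) − 1] = ½[√220.7 − 1] = 6.93.
y₂ = 6.93 × 0.187 = 1.30 m.
Tailwater y_tw = 0.874 m: y_tw < y₂, so the jump is swept downstream.

y₂ = 1.30 m; the jump is swept downstream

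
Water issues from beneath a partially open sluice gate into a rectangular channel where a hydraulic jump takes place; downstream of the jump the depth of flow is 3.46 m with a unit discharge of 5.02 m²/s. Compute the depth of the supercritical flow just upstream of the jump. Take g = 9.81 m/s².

V₂ = q/y₂ = 5.02/3.46 = 1.45 m/s; Fr₂ = V₂/√(g·y₂) = 0.249.
The Bélanger relation is symmetric: y₁/y₂ = ½[√(1 + 8Fr₂²) − 1] = ½[√1.496 − 1] = 0.112.
y₁ = 0.112 × 3.46 = 0.386 m.

y₁ = 0.386 m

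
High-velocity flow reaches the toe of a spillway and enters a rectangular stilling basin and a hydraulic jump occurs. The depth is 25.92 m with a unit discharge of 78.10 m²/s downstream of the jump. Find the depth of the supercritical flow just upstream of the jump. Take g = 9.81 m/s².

y₁ = 1.735 m

V₂ = q/y₂ = 78.10/25.92 = 3.013 m/s; Fr₂ = V₂/√(g·y₂) = 0.1890.
From the momentum equation (using Fr₂), y₁/y₂ = ½[√(1 + 8Fr₂²) − 1] = ½[√1.2856 − 1] = 0.06693.
y₁ = 0.06693 × 25.92 = 1.735 m.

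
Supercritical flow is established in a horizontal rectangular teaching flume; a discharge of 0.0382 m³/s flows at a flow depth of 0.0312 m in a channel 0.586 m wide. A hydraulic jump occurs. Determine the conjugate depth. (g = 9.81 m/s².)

q = Q/b = 0.0382/0.586 = 0.0652 m²/s; V₁ = q/y₁ = 2.09 m/s. Fr₁ = V₁/√(g·y₁) = 3.78.
By Bélanger, y₂/y₁ = ½[√(1 + 8Fr₁²) − 1] = ½[√115.1 − 1] = 4.86.
y₂ = 4.86 × 0.0312 = 0.152 m.

y₂ = 0.152 m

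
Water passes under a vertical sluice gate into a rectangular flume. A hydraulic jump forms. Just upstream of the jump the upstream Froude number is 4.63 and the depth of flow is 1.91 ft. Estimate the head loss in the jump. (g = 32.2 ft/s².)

Fr₁ = 4.63 (given).
Conjugate-depth relation: y₂/y₁ = ½[√(1 + 8Fr₁²) − 1] = ½[√172.5 − 1] = 6.07.
y₂ = 6.07 × 1.91 = 11.6 ft.
V₁ = Fr₁·√(g·y₁) = 4.63×√(32.2×1.91) = 36.3 ft/s; q = V₁·y₁ = 69.4 ft²/s. V₂ = q/y₂ = 69.4/11.6 = 5.98 ft/s. E₁ = y₁ + V₁²/2g = 22.4 ft; E₂ = y₂ + V₂²/2g = 12.1 ft. ΔE = E₁ − E₂ = 10.2 ft.

ΔE = 10.2 ft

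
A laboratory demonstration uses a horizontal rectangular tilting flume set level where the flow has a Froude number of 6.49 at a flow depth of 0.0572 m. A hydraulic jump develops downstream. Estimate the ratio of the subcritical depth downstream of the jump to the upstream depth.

Fr₁ = 6.49 (given).
Conjugate-depth relation: y₂/y₁ = ½[√(1 + 8Fr₁²) − 1] = ½[√338.0 − 1] = 8.69.

y₂/y₁ = 8.69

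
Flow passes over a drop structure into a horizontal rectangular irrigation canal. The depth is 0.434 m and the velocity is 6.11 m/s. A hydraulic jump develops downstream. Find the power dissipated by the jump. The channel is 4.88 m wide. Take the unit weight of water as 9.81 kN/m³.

P = 74.4 kW

Fr₁ = V₁/√(g·y₁) = 6.11/√(9.81×0.434) = 2.96.
By Bélanger, y₂/y₁ = ½[√(1 + 8Fr₁²) − 1] = ½[√71.15 − 1] = 3.72.
y₂ = 3.72 × 0.434 = 1.61 m.
q = V₁·y₁ = 6.11 × 0.434 = 2.65 m²/s. V₂ = q/y₂ = 2.65/1.61 = 1.64 m/s. E₁ = y₁ + V₁²/2g = 2.34 m; E₂ = y₂ + V₂²/2g = 1.75 m. ΔE = E₁ − E₂ = 0.586 m.
Q = q·b = 2.65 × 4.88 = 12.9 m³/s. P = γ·Q·ΔE = 9.81 × 12.9 × 0.586 = 74.4 kW.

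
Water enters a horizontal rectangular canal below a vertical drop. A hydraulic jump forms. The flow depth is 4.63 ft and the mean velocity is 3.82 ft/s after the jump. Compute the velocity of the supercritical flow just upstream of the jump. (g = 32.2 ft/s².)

Fr₂ = V₂/√(g·y₂) = 3.82/√(32.2×4.63) = 0.313.
Since the conjugate-depth ratio holds either way, y₁/y₂ = ½[√(1 + 8Fr₂²) − 1] = ½[√1.783 − 1] = 0.168.
y₁ = 0.168 × 4.63 = 0.776 ft.
V₁ = q/y₁ = 17.7/0.776 = 22.8 ft/s.

V₁ = 22.8 ft/s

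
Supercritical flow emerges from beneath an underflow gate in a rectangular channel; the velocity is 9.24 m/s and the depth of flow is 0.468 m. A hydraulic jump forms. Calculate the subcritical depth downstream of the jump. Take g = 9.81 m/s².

Fr₁ = V₁/√(g·y₁) = 9.24/√(9.81×0.468) = 4.31.
Conjugate-depth relation: y₂/y₁ = ½[√(1 + 8Fr₁²) − 1] = ½[√149.8 − 1] = 5.62.
y₂ = 5.62 × 0.468 = 2.63 m.

y₂ = 2.63 m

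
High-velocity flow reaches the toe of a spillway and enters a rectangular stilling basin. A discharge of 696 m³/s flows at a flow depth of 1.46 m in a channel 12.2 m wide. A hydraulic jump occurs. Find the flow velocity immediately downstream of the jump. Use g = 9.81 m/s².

V₂ = 2.77 m/s

q = Q/b = 696/12.2 = 57.0 m²/s; V₁ = q/y₁ = 39.1 m/s. Fr₁ = V₁/√(g·y₁) = 10.3.
Sequent-depth ratio: y₂/y₁ = ½[√(1 + 8Fr₁²) − 1] = ½[√853.8 − 1] = 14.1.
y₂ = 14.1 × 1.46 = 20.6 m.
V₂ = q/y₂ = 57.0/20.6 = 2.77 m/s.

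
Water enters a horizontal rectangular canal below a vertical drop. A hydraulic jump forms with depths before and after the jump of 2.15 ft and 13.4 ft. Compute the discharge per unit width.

For a rectangular channel the momentum equation gives q² = ½·g·y₁·y₂·(y₁ + y₂) = ½×32.2×2.15×13.4×15.6 = 7213.
q = √7213 = 84.9 ft²/s.

q = 84.9 ft²/s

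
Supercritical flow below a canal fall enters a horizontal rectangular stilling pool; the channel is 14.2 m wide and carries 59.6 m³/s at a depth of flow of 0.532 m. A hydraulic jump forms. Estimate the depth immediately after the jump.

y₂ = 2.35 m

q = Q/b = 59.6/14.2 = 4.20 m²/s; V₁ = q/y₁ = 7.89 m/s. Fr₁ = V₁/√(g·y₁) = 3.45.
Bélanger equation: y₂/y₁ = ½[√(1 + 8Fr₁²) − 1] = ½[√96.41 − 1] = 4.41.
y₂ = 4.41 × 0.532 = 2.35 m.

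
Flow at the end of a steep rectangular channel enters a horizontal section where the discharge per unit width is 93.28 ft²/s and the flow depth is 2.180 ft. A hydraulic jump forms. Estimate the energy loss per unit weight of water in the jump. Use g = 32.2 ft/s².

V₁ = q/y₁ = 93.28/2.180 = 42.79 ft/s. Fr₁ = V₁/√(g·y₁) = 42.79/√(32.2×2.180) = 5.107.
Bélanger equation: y₂/y₁ = ½[√(1 + 8Fr₁²) − 1] = ½[√209.66 − 1] = 6.740.
y₂ = 6.740 × 2.180 = 14.69 ft.
Head loss: ΔE = (y₂ − y₁)³/(4y₁y₂) = (14.69 − 2.180)³/(4×2.180×14.69) = 1959/128.1 = 15.29 ft.

ΔE = 15.29 ft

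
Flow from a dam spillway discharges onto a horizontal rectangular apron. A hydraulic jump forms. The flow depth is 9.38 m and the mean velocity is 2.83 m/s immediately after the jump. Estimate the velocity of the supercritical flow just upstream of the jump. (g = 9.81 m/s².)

V₁ = 18.7 m/s

Fr₂ = V₂/√(g·y₂) = 2.83/√(9.81×9.38) = 0.295.
The Bélanger relation is symmetric: y₁/y₂ = ½[√(1 + 8Fr₂²) − 1] = ½[√1.696 − 1] = 0.151.
y₁ = 0.151 × 9.38 = 1.42 m.
V₁ = q/y₁ = 26.5/1.42 = 18.7 m/s.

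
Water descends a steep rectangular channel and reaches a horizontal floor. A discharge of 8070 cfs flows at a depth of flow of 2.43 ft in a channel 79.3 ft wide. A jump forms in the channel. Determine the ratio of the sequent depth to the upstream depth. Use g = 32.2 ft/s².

y₂/y₁ = 6.21

q = Q/b = 8070/79.3 = 102 ft²/s; V₁ = q/y₁ = 41.9 ft/s. Fr₁ = V₁/√(g·y₁) = 4.73.
Bélanger equation: y₂/y₁ = ½[√(1 + 8Fr₁²) − 1] = ½[√180.3 − 1] = 6.21.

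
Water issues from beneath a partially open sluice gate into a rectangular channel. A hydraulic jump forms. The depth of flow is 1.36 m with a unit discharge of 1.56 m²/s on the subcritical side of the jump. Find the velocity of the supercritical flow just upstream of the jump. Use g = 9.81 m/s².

V₁ = 6.80 m/s

V₂ = q/y₂ = 1.56/1.36 = 1.15 m/s; Fr₂ = V₂/√(g·y₂) = 0.314.
The Bélanger relation is symmetric: y₁/y₂ = ½[√(1 + 8Fr₂²) − 1] = ½[√1.789 − 1] = 0.169.
y₁ = 0.169 × 1.36 = 0.230 m.
V₁ = q/y₁ = 1.56/0.230 = 6.80 m/s.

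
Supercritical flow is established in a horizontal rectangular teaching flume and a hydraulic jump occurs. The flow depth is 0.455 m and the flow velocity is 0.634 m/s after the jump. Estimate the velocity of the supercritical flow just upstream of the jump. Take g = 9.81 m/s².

Fr₂ = V₂/√(g·y₂) = 0.634/√(9.81×0.455) = 0.300.
The Bélanger relation is symmetric: y₁/y₂ = ½[√(1 + 8Fr₂²) − 1] = ½[√1.720 − 1] = 0.156.
y₁ = 0.156 × 0.455 = 0.0709 m.
V₁ = q/y₁ = 0.288/0.0709 = 4.07 m/s.

V₁ = 4.07 m/s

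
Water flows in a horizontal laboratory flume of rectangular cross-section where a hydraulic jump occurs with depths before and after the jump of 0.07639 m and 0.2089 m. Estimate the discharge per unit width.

q = 0.1494 m²/s

For a rectangular channel the momentum equation gives q² = ½·g·y₁·y₂·(y₁ + y₂) = ½×9.81×0.07639×0.2089×0.2853 = 0.02233.
q = √0.02233 = 0.1494 m²/s.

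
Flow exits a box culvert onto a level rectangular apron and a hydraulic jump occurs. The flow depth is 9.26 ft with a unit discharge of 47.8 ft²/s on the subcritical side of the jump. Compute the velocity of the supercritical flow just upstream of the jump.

V₁ = 33.4 ft/s

V₂ = q/y₂ = 47.8/9.26 = 5.16 ft/s; Fr₂ = V₂/√(g·y₂) = 0.299.
Applying the sequent-depth relation in reverse, y₁/y₂ = ½[√(1 + 8Fr₂²) − 1] = ½[√1.715 − 1] = 0.155.
y₁ = 0.155 × 9.26 = 1.43 ft.
V₁ = q/y₁ = 47.8/1.43 = 33.4 ft/s.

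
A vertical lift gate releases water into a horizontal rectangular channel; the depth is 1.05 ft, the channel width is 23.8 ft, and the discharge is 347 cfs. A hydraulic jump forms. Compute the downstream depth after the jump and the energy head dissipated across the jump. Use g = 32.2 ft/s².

y₂ = 3.06 ft; ΔE = 0.632 ft

q = Q/b = 347/23.8 = 14.6 ft²/s; V₁ = q/y₁ = 13.9 ft/s. Fr₁ = V₁/√(g·y₁) = 2.39.
Bélanger equation: y₂/y₁ = ½[√(1 + 8Fr₁²) − 1] = ½[√46.62 − 1] = 2.91.
y₂ = 2.91 × 1.05 = 3.06 ft.
Head loss: ΔE = (y₂ − y₁)³/(4y₁y₂) = (3.06 − 1.05)³/(4×1.05×3.06) = 8.12/12.9 = 0.632 ft.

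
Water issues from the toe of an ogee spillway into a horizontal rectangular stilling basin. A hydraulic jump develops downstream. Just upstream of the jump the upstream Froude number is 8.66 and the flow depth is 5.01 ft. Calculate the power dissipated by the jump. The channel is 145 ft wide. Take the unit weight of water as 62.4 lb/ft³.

P = 1202186 hp

Fr₁ = 8.66 (given).
Conjugate-depth relation: y₂/y₁ = ½[√(1 + 8Fr₁²) − 1] = ½[√601.0 − 1] = 11.8.
y₂ = 11.8 × 5.01 = 58.9 ft.
Head loss: ΔE = (y₂ − y₁)³/(4y₁y₂) = (58.9 − 5.01)³/(4×5.01×58.9) = 156539/1180 = 133 ft.
V₁ = Fr₁·√(g·y₁) = 8.66×√(32.2×5.01) = 110 ft/s; q = V₁·y₁ = 551 ft²/s. Q = q·b = 551 × 145 = 79904 cfs. P = γ·Q·ΔE/550 = 62.4 × 79904 × 133 / 550 = 1202186 hp.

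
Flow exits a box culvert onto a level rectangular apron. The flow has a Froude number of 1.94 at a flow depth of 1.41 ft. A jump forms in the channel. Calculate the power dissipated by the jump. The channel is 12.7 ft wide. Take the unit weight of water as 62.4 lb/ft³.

P = 8.76 hp

Fr₁ = 1.94 (given).
Sequent-depth ratio: y₂/y₁ = ½[√(1 + 8Fr₁²) − 1] = ½[√31.11 − 1] = 2.29.
y₂ = 2.29 × 1.41 = 3.23 ft.
Head loss: ΔE = (y₂ − y₁)³/(4y₁y₂) = (3.23 − 1.41)³/(4×1.41×3.23) = 6.00/18.2 = 0.330 ft.
V₁ = Fr₁·√(g·y₁) = 1.94×√(32.2×1.41) = 13.1 ft/s; q = V₁·y₁ = 18.4 ft²/s. Q = q·b = 18.4 × 12.7 = 234 cfs. P = γ·Q·ΔE/550 = 62.4 × 234 × 0.330 / 550 = 8.76 hp.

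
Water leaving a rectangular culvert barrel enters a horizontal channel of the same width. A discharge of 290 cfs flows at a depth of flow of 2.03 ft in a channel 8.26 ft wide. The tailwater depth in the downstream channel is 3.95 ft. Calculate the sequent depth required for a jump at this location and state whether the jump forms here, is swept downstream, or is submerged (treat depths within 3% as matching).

q = Q/b = 290/8.26 = 35.1 ft²/s; V₁ = q/y₁ = 17.3 ft/s. Fr₁ = V₁/√(g·y₁) = 2.14.
From the momentum equation for a rectangular channel, y₂/y₁ = ½[√(1 + 8Fr₁²) − 1] = ½[√37.61 − 1] = 2.57.
y₂ = 2.57 × 2.03 = 5.21 ft.
Tailwater y_tw = 3.95 ft: y_tw < y₂, so the jump is swept downstream.

y₂ = 5.21 ft; the jump is swept downstream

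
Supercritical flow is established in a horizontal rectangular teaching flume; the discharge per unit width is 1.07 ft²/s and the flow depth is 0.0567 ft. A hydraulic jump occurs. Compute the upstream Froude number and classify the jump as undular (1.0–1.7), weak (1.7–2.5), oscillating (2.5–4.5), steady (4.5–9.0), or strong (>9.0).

Fr₁ = 14.0; strong jump

V₁ = q/y₁ = 1.07/0.0567 = 18.9 ft/s. Fr₁ = V₁/√(g·y₁) = 18.9/√(32.2×0.0567) = 14.0.
Fr₁ = 14.0 lies in the strong range.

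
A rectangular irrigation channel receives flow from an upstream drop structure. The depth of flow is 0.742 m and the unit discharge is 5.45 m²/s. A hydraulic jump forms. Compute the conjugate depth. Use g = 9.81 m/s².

y₂ = 2.51 m

V₁ = q/y₁ = 5.45/0.742 = 7.35 m/s. Fr₁ = V₁/√(g·y₁) = 7.35/√(9.81×0.742) = 2.72.
Conjugate-depth relation: y₂/y₁ = ½[√(1 + 8Fr₁²) − 1] = ½[√60.29 − 1] = 3.38.
y₂ = 3.38 × 0.742 = 2.51 m.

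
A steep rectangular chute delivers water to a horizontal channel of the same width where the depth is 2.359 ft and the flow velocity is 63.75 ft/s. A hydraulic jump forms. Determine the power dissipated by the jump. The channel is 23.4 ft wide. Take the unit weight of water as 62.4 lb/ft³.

P = 16595 hp

Fr₁ = V₁/√(g·y₁) = 63.75/√(32.2×2.359) = 7.315.
Conjugate-depth relation: y₂/y₁ = ½[√(1 + 8Fr₁²) − 1] = ½[√429.02 − 1] = 9.856.
y₂ = 9.856 × 2.359 = 23.25 ft.
Head loss: ΔE = (y₂ − y₁)³/(4y₁y₂) = (23.25 − 2.359)³/(4×2.359×23.25) = 9119/219.4 = 41.56 ft.
q = V₁·y₁ = 63.75 × 2.359 = 150.4 ft²/s. Q = q·b = 150.4 × 23.4 = 3519 cfs. P = γ·Q·ΔE/550 = 62.4 × 3519 × 41.56 / 550 = 16595 hp.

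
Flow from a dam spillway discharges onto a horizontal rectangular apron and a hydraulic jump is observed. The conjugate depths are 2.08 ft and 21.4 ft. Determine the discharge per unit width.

q = 130 ft²/s

For a rectangular channel the momentum equation gives q² = ½·g·y₁·y₂·(y₁ + y₂) = ½×32.2×2.08×21.4×23.5 = 16827.
q = √16827 = 130 ft²/s.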